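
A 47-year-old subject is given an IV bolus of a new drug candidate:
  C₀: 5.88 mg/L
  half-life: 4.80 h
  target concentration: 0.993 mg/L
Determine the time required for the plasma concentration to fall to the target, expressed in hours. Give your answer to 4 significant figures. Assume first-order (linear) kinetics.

k = ln2 / t½ = 0.693147 / 4.80 = 0.1444 h⁻¹
t = ln(C₀ / C) / k = ln(5.880 / 0.993) / 0.1444
  = ln(5.921) / 0.1444 = 1.779 / 0.1444 = 12.32 h

12.32 h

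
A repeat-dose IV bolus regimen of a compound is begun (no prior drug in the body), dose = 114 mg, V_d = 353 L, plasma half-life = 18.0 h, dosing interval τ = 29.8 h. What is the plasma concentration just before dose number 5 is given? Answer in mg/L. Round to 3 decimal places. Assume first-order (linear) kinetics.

C₀ per dose = Dose / Vd = 114 / 353 = 0.3229 mg/L
k = ln2 / t½ = 0.693147 / 18.0 = 0.03851 h⁻¹
Fraction remaining after one interval: r = e^(−kτ) = e^(−0.03851 × 29.8) = 0.3174
Before dose 5, 4 doses have been given (aged 1τ, 2τ, 3τ, 4τ).
C_trough = C₀ × (r + r² + … + r^4) = C₀ × r(1−r^4)/(1−r)
        = 0.3229 × 0.3174 × (1 − 0.01015) / (1 − 0.3174) = 0.1486 mg/L

0.149 mg/L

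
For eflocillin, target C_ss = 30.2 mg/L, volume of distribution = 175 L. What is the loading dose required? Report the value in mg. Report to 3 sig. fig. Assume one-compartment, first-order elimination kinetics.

5290 mg

LD = Css × Vd = 30.2 × 175 = 5285 mg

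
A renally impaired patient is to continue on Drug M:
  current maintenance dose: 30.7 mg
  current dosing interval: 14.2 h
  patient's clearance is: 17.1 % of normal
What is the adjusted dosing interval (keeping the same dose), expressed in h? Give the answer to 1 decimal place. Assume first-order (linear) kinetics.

83.0 h

To keep the same average steady-state level, dosing rate must scale with clearance.
CL ratio = 17.1 / 100 = 0.1710
New interval (same dose) = 14.2 / 0.1710 = 83.04 h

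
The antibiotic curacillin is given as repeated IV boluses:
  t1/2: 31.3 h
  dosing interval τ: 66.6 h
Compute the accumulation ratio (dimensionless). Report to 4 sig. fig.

1.297

k = ln2 / t½ = 0.693147 / 31.3 = 0.02215 h⁻¹
e^(−kτ) = e^(−0.02215 × 66.6) = 0.2287
Accumulation ratio R = 1 / (1 − e^(−kτ)) = 1 / (1 − 0.2287) = 1.297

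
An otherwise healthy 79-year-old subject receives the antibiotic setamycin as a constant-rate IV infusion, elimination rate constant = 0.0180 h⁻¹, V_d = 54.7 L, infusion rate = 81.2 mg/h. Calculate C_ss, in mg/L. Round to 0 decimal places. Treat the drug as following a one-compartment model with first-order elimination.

CL = k × Vd = 0.01800 × 54.7 = 0.9846 L/h
At steady state Css = R₀ / CL = 81.2 / 0.9846 = 82.47 mg/L

82 mg/L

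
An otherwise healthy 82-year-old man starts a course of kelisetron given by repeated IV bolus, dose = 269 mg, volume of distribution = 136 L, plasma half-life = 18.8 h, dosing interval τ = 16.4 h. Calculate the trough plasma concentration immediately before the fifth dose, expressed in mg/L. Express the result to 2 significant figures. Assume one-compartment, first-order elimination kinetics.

C₀ per dose = Dose / Vd = 269 / 136 = 1.978 mg/L
k = ln2 / t½ = 0.693147 / 18.8 = 0.03687 h⁻¹
Fraction remaining after one interval: r = e^(−kτ) = e^(−0.03687 × 16.4) = 0.5463
Before dose 5, 4 doses have been given (aged 1τ, 2τ, 3τ, 4τ).
C_trough = C₀ × (r + r² + … + r^4) = C₀ × r(1−r^4)/(1−r)
        = 1.978 × 0.5463 × (1 − 0.08907) / (1 − 0.5463) = 2.170 mg/L

2.2 mg/L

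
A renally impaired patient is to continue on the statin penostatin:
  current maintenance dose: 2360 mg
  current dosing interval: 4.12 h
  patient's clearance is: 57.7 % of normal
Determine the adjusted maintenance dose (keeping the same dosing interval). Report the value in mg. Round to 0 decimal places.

To keep the same average steady-state level, dosing rate must scale with clearance.
CL ratio = 57.7 / 100 = 0.5770
New dose (same interval) = 2360 × 0.5770 = 1362 mg

1362 mg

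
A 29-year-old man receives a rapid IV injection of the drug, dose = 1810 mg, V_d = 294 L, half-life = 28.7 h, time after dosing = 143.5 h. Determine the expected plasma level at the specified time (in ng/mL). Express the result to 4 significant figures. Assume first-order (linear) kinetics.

192.4 ng/mL

C₀ = Dose / Vd = 1810 / 294 = 6.156 mg/L
k = ln2 / t½ = 0.693147 / 28.7 = 0.02415 h⁻¹
t / t½ = 143.5 / 28.7 = 5 half-lives
C = C₀ × (1/2)^5 = 6.156 × 0.03125 = 0.1924 mg/L
Convert: 0.1924 mg/L × 1000 = 192.4 ng/mL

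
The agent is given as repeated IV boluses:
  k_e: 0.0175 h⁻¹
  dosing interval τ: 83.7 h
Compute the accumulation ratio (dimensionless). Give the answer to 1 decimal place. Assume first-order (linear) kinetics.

e^(−kτ) = e^(−0.01750 × 83.7) = 0.2311
Accumulation ratio R = 1 / (1 − e^(−kτ)) = 1 / (1 − 0.2311) = 1.301

1.3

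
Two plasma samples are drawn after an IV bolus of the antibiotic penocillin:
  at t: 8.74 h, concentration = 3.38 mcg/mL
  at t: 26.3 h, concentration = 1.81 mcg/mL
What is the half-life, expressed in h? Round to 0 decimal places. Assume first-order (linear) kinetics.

19 h

k = ln(C₁/C₂) / (t₂ − t₁) = ln(3.38/1.81) / (26.3 − 8.74)
  = 0.6245 / 17.56 = 0.03556 h⁻¹
t½ = ln2 / k = 0.693147 / 0.03556 = 19.49 h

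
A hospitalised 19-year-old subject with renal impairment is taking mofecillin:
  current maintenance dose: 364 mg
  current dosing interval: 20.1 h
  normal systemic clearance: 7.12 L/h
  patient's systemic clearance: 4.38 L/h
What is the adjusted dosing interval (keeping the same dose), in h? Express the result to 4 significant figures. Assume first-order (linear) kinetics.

32.67 h

To keep the same average steady-state level, dosing rate must scale with clearance.
CL ratio = 4.38 / 7.12 = 0.6152
New interval (same dose) = 20.1 / 0.6152 = 32.67 h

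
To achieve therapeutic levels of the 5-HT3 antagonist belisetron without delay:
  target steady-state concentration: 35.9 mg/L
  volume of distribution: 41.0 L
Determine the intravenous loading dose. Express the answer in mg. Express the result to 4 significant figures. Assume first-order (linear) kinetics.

LD = Css × Vd = 35.9 × 41.0 = 1472 mg

1472 mg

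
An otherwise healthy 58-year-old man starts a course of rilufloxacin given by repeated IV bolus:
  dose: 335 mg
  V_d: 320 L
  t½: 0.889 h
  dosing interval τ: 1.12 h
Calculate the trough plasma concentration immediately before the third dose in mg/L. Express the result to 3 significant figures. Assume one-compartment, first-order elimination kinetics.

C₀ per dose = Dose / Vd = 335 / 320 = 1.047 mg/L
k = ln2 / t½ = 0.693147 / 0.889 = 0.7797 h⁻¹
Fraction remaining after one interval: r = e^(−kτ) = e^(−0.7797 × 1.12) = 0.4176
Before dose 3, 2 doses have been given (aged 1τ, 2τ).
C_trough = C₀ × (r + r²) = 1.047 × (0.4176 + 0.1744) = 0.6198 mg/L

0.620 mg/L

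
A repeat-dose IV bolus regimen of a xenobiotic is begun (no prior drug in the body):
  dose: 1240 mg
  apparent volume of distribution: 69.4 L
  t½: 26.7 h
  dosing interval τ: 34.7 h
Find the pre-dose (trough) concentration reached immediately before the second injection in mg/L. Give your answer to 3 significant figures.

7.26 mg/L

C₀ per dose = Dose / Vd = 1240 / 69.4 = 17.87 mg/L
k = ln2 / t½ = 0.693147 / 26.7 = 0.02596 h⁻¹
Fraction remaining after one interval: r = e^(−kτ) = e^(−0.02596 × 34.7) = 0.4062
Before dose 2, 1 dose has been given (aged 1τ).
C_trough = C₀ × r = 17.87 × 0.4062 = 7.259 mg/L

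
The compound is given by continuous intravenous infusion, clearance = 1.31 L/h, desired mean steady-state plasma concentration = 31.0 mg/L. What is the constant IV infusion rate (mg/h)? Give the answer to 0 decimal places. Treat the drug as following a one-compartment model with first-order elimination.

At steady state, infusion rate R₀ = Css × CL = 31.0 × 1.310 = 40.61 mg/h

41 mg/h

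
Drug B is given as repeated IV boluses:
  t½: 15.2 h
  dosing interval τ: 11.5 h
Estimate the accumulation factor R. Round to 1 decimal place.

k = ln2 / t½ = 0.693147 / 15.2 = 0.04560 h⁻¹
e^(−kτ) = e^(−0.04560 × 11.5) = 0.5919
Accumulation ratio R = 1 / (1 − e^(−kτ)) = 1 / (1 − 0.5919) = 2.450

2.5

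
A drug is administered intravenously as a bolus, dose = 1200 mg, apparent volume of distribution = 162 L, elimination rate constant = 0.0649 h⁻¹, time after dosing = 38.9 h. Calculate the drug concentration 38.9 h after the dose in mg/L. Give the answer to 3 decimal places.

C₀ = Dose / Vd = 1200 / 162 = 7.407 mg/L
C = C₀ · e^(−k·t) = 7.407 × e^(−0.06490 × 38.9)
  = 7.407 × 0.08009 = 0.5932 mg/L

0.593 mg/L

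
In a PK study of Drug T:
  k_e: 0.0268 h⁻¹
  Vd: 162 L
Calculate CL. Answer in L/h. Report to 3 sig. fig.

CL = k × Vd = 0.0268 × 162 = 4.342 L/h

4.34 L/h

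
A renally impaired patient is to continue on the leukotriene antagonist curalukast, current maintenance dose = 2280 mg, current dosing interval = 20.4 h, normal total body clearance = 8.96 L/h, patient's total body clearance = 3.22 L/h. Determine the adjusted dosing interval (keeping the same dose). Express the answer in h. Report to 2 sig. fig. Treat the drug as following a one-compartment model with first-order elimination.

To keep the same average steady-state level, dosing rate must scale with clearance.
CL ratio = 3.22 / 8.96 = 0.3594
New interval (same dose) = 20.4 / 0.3594 = 56.76 h

57 h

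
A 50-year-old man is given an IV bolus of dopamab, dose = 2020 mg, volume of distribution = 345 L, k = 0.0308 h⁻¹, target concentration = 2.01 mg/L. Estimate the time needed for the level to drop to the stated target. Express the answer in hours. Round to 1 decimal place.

34.7 h

C₀ = Dose / Vd = 2020 / 345 = 5.855 mg/L
t = ln(C₀ / C) / k = ln(5.855 / 2.01) / 0.03080
  = ln(2.913) / 0.03080 = 1.069 / 0.03080 = 34.71 h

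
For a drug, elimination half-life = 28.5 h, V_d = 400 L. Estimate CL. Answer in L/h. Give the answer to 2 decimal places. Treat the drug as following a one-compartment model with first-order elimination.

9.73 L/h

k = ln2 / t½ = 0.693147 / 28.5 = 0.02432 h⁻¹
CL = k × Vd = 0.02432 × 400 = 9.728 L/h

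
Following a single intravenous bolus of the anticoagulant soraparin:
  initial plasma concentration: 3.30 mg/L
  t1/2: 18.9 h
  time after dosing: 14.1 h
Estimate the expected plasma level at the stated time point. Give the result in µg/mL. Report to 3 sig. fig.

1.97 µg/mL

k = ln2 / t½ = 0.693147 / 18.9 = 0.03667 h⁻¹
C = C₀ · e^(−k·t) = 3.300 × e^(−0.03667 × 14.1)
  = 3.300 × 0.5963 = 1.968 mg/L
(1.968 mg/L = 1.968 µg/mL)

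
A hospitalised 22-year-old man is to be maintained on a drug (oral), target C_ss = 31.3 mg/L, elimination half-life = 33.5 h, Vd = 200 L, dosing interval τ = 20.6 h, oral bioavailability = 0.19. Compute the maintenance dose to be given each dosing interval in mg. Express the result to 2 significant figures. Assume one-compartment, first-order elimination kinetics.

14000 mg

k = ln2 / t½ = 0.693147 / 33.5 = 0.02069 h⁻¹
CL = k × Vd = 0.02069 × 200 = 4.138 L/h
At steady state, F × (Dose/τ) = Css × CL.
Dose = Css × CL × τ / F = 31.3 × 4.138 × 20.6 / 0.19 = 14040 mg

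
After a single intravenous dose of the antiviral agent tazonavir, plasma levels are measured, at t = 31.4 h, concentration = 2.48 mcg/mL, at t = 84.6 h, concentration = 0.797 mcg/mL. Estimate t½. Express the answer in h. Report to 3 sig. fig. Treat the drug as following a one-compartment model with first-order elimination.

32.5 h

k = ln(C₁/C₂) / (t₂ − t₁) = ln(2.48/0.797) / (84.6 − 31.4)
  = 1.135 / 53.20 = 0.02133 h⁻¹
t½ = ln2 / k = 0.693147 / 0.02133 = 32.50 h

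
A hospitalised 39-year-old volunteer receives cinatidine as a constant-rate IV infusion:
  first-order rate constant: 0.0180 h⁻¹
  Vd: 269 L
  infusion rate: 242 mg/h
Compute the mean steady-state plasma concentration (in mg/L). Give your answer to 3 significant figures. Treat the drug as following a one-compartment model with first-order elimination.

CL = k × Vd = 0.01800 × 269 = 4.842 L/h
At steady state Css = R₀ / CL = 242 / 4.842 = 49.98 mg/L

50.0 mg/L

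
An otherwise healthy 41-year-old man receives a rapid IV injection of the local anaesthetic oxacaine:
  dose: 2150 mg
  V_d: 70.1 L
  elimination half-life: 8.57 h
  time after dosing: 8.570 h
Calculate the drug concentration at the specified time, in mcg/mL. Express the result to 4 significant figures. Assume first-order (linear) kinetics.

C₀ = Dose / Vd = 2150 / 70.1 = 30.67 mg/L
k = ln2 / t½ = 0.693147 / 8.57 = 0.08088 h⁻¹
t / t½ = 8.570 / 8.57 = 1 half-lives
C = C₀ × (1/2)^1 = 30.67 × 0.5000 = 15.34 mg/L
(15.34 mg/L = 15.34 mcg/mL)

15.34 mcg/mL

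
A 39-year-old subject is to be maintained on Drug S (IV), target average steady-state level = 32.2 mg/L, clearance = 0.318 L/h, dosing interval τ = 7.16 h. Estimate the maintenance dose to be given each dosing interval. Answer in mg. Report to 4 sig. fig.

At steady state, Dose/τ = Css × CL.
Dose = Css × CL × τ = 32.2 × 0.3180 × 7.16 = 73.32 mg

73.32 mg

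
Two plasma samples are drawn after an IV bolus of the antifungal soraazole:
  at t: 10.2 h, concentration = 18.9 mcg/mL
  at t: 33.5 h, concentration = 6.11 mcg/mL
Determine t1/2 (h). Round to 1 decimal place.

k = ln(C₁/C₂) / (t₂ − t₁) = ln(18.9/6.11) / (33.5 − 10.2)
  = 1.129 / 23.30 = 0.04845 h⁻¹
t½ = ln2 / k = 0.693147 / 0.04845 = 14.31 h

14.3 h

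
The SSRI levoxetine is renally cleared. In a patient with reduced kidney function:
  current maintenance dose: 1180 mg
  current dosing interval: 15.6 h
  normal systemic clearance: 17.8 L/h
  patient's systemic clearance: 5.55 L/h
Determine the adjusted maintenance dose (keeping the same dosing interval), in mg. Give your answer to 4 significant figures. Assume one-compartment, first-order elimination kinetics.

367.9 mg

To keep the same average steady-state level, dosing rate must scale with clearance.
CL ratio = 5.55 / 17.8 = 0.3118
New dose (same interval) = 1180 × 0.3118 = 367.9 mg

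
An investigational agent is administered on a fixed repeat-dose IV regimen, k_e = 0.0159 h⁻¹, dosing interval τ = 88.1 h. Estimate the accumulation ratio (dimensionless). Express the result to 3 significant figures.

1.33

e^(−kτ) = e^(−0.01590 × 88.1) = 0.2464
Accumulation ratio R = 1 / (1 − e^(−kτ)) = 1 / (1 − 0.2464) = 1.327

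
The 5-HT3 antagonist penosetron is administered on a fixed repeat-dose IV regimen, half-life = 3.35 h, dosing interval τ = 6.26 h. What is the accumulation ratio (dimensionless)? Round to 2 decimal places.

1.38

k = ln2 / t½ = 0.693147 / 3.35 = 0.2069 h⁻¹
e^(−kτ) = e^(−0.2069 × 6.26) = 0.2738
Accumulation ratio R = 1 / (1 − e^(−kτ)) = 1 / (1 − 0.2738) = 1.377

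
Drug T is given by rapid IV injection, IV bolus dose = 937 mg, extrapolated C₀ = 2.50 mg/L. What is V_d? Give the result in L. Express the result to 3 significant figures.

375 L

Vd = Dose / C₀ = 937.0 / 2.50 = 374.8 L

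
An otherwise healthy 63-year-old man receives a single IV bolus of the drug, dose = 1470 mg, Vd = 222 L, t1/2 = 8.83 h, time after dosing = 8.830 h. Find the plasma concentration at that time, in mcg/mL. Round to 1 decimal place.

3.3 mcg/mL

C₀ = Dose / Vd = 1470 / 222 = 6.622 mg/L
k = ln2 / t½ = 0.693147 / 8.83 = 0.07850 h⁻¹
t / t½ = 8.830 / 8.83 = 1 half-lives
C = C₀ × (1/2)^1 = 6.622 × 0.5000 = 3.311 mg/L
(3.311 mg/L = 3.311 mcg/mL)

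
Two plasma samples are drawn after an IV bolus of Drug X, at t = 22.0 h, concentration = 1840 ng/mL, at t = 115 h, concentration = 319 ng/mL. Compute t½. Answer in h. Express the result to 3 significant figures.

36.8 h

k = ln(C₁/C₂) / (t₂ − t₁) = ln(1840/319) / (115 − 22.0)
  = 1.752 / 93.00 = 0.01884 h⁻¹
t½ = ln2 / k = 0.693147 / 0.01884 = 36.79 h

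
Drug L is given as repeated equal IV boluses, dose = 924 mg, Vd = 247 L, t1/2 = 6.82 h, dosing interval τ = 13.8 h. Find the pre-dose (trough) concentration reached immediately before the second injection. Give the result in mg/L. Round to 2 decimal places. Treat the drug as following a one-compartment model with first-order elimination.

0.92 mg/L

C₀ per dose = Dose / Vd = 924 / 247 = 3.741 mg/L
k = ln2 / t½ = 0.693147 / 6.82 = 0.1016 h⁻¹
Fraction remaining after one interval: r = e^(−kτ) = e^(−0.1016 × 13.8) = 0.2461
Before dose 2, 1 dose has been given (aged 1τ).
C_trough = C₀ × r = 3.741 × 0.2461 = 0.9207 mg/L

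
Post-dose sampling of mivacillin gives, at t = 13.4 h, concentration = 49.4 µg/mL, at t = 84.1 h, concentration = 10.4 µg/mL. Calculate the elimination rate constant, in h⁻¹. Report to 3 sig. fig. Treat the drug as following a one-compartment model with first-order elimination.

k = ln(C₁/C₂) / (t₂ − t₁) = ln(49.4/10.4) / (84.1 − 13.4)
  = 1.558 / 70.70 = 0.02204 h⁻¹

0.0220 h⁻¹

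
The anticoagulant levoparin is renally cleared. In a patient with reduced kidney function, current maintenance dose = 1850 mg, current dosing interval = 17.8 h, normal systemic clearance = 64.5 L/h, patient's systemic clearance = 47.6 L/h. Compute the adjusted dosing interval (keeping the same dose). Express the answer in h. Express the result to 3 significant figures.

To keep the same average steady-state level, dosing rate must scale with clearance.
CL ratio = 47.6 / 64.5 = 0.7380
New interval (same dose) = 17.8 / 0.7380 = 24.12 h

24.1 h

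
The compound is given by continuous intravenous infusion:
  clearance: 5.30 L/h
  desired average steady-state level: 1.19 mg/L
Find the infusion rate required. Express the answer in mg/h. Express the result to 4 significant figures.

6.307 mg/h

At steady state, infusion rate R₀ = Css × CL = 1.19 × 5.300 = 6.307 mg/h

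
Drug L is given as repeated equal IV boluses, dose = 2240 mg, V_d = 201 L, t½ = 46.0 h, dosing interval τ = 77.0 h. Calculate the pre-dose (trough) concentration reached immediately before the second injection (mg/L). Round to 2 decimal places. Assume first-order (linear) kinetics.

3.49 mg/L

C₀ per dose = Dose / Vd = 2240 / 201 = 11.14 mg/L
k = ln2 / t½ = 0.693147 / 46.0 = 0.01507 h⁻¹
Fraction remaining after one interval: r = e^(−kτ) = e^(−0.01507 × 77.0) = 0.3134
Before dose 2, 1 dose has been given (aged 1τ).
C_trough = C₀ × r = 11.14 × 0.3134 = 3.491 mg/L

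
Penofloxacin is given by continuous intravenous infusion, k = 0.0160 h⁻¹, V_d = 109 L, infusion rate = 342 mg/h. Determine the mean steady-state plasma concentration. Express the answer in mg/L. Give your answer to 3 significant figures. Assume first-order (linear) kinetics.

196 mg/L

CL = k × Vd = 0.01600 × 109 = 1.744 L/h
At steady state Css = R₀ / CL = 342 / 1.744 = 196.1 mg/L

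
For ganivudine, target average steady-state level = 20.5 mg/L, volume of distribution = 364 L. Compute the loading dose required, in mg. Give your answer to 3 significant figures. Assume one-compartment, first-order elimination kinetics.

LD = Css × Vd = 20.5 × 364 = 7462 mg

7460 mg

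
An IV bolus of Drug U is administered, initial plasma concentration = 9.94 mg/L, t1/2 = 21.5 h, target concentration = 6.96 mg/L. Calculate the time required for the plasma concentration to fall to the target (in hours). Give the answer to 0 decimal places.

11 h

k = ln2 / t½ = 0.693147 / 21.5 = 0.03224 h⁻¹
t = ln(C₀ / C) / k = ln(9.940 / 6.96) / 0.03224
  = ln(1.428) / 0.03224 = 0.3563 / 0.03224 = 11.05 h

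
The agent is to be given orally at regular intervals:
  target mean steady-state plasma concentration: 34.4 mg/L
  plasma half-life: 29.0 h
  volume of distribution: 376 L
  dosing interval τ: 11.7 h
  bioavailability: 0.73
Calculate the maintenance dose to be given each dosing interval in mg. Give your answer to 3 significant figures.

4950 mg

k = ln2 / t½ = 0.693147 / 29.0 = 0.02390 h⁻¹
CL = k × Vd = 0.02390 × 376 = 8.986 L/h
At steady state, F × (Dose/τ) = Css × CL.
Dose = Css × CL × τ / F = 34.4 × 8.986 × 11.7 / 0.73 = 4954 mg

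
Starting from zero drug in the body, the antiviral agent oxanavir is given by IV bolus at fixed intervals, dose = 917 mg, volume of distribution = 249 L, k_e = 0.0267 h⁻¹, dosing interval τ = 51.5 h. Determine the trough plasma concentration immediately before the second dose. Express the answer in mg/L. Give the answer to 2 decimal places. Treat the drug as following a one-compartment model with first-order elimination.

0.93 mg/L

C₀ per dose = Dose / Vd = 917 / 249 = 3.683 mg/L
Fraction remaining after one interval: r = e^(−kτ) = e^(−0.02670 × 51.5) = 0.2528
Before dose 2, 1 dose has been given (aged 1τ).
C_trough = C₀ × r = 3.683 × 0.2528 = 0.9311 mg/L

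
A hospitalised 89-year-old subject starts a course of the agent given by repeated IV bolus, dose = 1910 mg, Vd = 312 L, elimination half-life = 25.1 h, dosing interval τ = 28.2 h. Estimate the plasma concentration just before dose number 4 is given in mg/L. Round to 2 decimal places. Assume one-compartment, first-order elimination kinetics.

C₀ per dose = Dose / Vd = 1910 / 312 = 6.122 mg/L
k = ln2 / t½ = 0.693147 / 25.1 = 0.02762 h⁻¹
Fraction remaining after one interval: r = e^(−kτ) = e^(−0.02762 × 28.2) = 0.4589
Before dose 4, 3 doses have been given (aged 1τ, 2τ, 3τ).
C_trough = C₀ × (r + r² + … + r^3) = C₀ × r(1−r^3)/(1−r)
        = 6.122 × 0.4589 × (1 − 0.09664) / (1 − 0.4589) = 4.690 mg/L

4.69 mg/L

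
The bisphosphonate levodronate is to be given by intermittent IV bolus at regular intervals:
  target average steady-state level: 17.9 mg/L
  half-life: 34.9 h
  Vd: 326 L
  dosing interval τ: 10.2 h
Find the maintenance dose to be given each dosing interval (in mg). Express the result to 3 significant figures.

k = ln2 / t½ = 0.693147 / 34.9 = 0.01986 h⁻¹
CL = k × Vd = 0.01986 × 326 = 6.474 L/h
At steady state, Dose/τ = Css × CL.
Dose = Css × CL × τ = 17.9 × 6.474 × 10.2 = 1182 mg

1180 mg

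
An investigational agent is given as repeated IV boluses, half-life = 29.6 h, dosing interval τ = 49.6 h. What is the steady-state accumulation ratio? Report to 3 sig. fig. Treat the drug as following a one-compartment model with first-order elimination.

k = ln2 / t½ = 0.693147 / 29.6 = 0.02342 h⁻¹
e^(−kτ) = e^(−0.02342 × 49.6) = 0.3130
Accumulation ratio R = 1 / (1 − e^(−kτ)) = 1 / (1 − 0.3130) = 1.456

1.46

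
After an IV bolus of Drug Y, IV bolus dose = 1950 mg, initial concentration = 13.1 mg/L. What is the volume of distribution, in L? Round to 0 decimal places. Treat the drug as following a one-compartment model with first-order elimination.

149 L

Vd = Dose / C₀ = 1950 / 13.1 = 148.9 L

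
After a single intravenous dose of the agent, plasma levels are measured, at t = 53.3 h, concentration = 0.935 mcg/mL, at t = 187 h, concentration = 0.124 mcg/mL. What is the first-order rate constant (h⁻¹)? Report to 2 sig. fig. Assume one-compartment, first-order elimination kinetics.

0.015 h⁻¹

k = ln(C₁/C₂) / (t₂ − t₁) = ln(0.935/0.124) / (187 − 53.3)
  = 2.020 / 133.7 = 0.01511 h⁻¹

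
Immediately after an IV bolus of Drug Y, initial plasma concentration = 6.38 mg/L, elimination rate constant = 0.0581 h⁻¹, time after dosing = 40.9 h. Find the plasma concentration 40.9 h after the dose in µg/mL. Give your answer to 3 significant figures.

0.593 µg/mL

C = C₀ · e^(−k·t) = 6.380 × e^(−0.05810 × 40.9)
  = 6.380 × 0.09289 = 0.5926 mg/L
(0.5926 mg/L = 0.5926 µg/mL)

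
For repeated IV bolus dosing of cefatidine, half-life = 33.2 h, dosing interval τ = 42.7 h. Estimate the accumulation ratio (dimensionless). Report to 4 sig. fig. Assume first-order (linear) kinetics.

1.695

k = ln2 / t½ = 0.693147 / 33.2 = 0.02088 h⁻¹
e^(−kτ) = e^(−0.02088 × 42.7) = 0.4100
Accumulation ratio R = 1 / (1 − e^(−kτ)) = 1 / (1 − 0.4100) = 1.695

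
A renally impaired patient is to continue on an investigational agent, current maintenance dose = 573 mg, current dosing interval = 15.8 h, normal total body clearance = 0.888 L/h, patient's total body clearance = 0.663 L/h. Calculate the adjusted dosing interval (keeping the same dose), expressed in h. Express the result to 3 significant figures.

To keep the same average steady-state level, dosing rate must scale with clearance.
CL ratio = 0.663 / 0.888 = 0.7466
New interval (same dose) = 15.8 / 0.7466 = 21.16 h

21.2 h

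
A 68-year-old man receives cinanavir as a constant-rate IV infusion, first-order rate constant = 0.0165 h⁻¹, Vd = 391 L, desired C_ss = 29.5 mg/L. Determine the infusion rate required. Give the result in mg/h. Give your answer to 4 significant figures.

190.3 mg/h

CL = k × Vd = 0.01650 × 391 = 6.452 L/h
At steady state, infusion rate R₀ = Css × CL = 29.5 × 6.452 = 190.3 mg/h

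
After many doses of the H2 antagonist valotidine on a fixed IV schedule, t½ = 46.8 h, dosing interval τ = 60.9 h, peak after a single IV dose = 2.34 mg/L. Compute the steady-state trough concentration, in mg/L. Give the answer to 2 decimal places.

k = ln2 / t½ = 0.693147 / 46.8 = 0.01481 h⁻¹
e^(−kτ) = e^(−0.01481 × 60.9) = 0.4058
Accumulation ratio R = 1 / (1 − e^(−kτ)) = 1 / (1 − 0.4058) = 1.683
Steady-state trough = C₀ × R × e^(−kτ) = 2.34 × 1.683 × 0.4058 = 1.598 mg/L

1.60 mg/L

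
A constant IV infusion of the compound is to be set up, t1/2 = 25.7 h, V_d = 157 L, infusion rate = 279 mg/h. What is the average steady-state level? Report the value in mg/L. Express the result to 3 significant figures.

k = ln2 / t½ = 0.693147 / 25.7 = 0.02697 h⁻¹
CL = k × Vd = 0.02697 × 157 = 4.234 L/h
At steady state Css = R₀ / CL = 279 / 4.234 = 65.90 mg/L

65.9 mg/L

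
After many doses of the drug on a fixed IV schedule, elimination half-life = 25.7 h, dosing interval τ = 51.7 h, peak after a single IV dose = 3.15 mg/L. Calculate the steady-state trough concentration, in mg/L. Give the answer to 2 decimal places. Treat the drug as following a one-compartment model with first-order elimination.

1.04 mg/L

k = ln2 / t½ = 0.693147 / 25.7 = 0.02697 h⁻¹
e^(−kτ) = e^(−0.02697 × 51.7) = 0.2480
Accumulation ratio R = 1 / (1 − e^(−kτ)) = 1 / (1 − 0.2480) = 1.330
Steady-state trough = C₀ × R × e^(−kτ) = 3.15 × 1.330 × 0.2480 = 1.039 mg/L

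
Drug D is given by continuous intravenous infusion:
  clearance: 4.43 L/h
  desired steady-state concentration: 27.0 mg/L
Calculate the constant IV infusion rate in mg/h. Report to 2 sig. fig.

120 mg/h

At steady state, infusion rate R₀ = Css × CL = 27.0 × 4.430 = 119.6 mg/h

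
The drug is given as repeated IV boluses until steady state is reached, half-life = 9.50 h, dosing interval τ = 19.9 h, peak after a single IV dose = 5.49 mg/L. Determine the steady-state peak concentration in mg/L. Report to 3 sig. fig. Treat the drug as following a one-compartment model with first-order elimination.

k = ln2 / t½ = 0.693147 / 9.50 = 0.07296 h⁻¹
e^(−kτ) = e^(−0.07296 × 19.9) = 0.2341
Accumulation ratio R = 1 / (1 − e^(−kτ)) = 1 / (1 − 0.2341) = 1.306
Steady-state peak = C₀ × R = 5.49 × 1.306 = 7.170 mg/L

7.17 mg/L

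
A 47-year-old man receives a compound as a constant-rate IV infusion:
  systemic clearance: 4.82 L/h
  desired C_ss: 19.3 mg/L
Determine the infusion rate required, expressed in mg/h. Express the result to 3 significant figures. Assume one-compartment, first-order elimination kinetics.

93.0 mg/h

At steady state, infusion rate R₀ = Css × CL = 19.3 × 4.820 = 93.03 mg/h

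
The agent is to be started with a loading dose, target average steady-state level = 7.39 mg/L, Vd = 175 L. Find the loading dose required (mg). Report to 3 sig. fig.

1290 mg

LD = Css × Vd = 7.39 × 175 = 1293 mg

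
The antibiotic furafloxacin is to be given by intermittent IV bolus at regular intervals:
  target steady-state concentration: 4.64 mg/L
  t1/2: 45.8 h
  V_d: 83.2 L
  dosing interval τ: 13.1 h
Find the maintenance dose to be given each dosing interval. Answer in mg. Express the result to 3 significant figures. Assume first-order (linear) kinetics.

k = ln2 / t½ = 0.693147 / 45.8 = 0.01513 h⁻¹
CL = k × Vd = 0.01513 × 83.2 = 1.259 L/h
At steady state, Dose/τ = Css × CL.
Dose = Css × CL × τ = 4.64 × 1.259 × 13.1 = 76.53 mg

76.5 mg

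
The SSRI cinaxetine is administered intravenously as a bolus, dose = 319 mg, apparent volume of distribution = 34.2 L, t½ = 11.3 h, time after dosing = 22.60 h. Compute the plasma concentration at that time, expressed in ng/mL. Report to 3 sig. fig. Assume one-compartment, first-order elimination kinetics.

C₀ = Dose / Vd = 319.0 / 34.2 = 9.327 mg/L
k = ln2 / t½ = 0.693147 / 11.3 = 0.06134 h⁻¹
t / t½ = 22.60 / 11.3 = 2 half-lives
C = C₀ × (1/2)^2 = 9.327 × 0.2500 = 2.332 mg/L
Convert: 2.332 mg/L × 1000 = 2332 ng/mL

2330 ng/mL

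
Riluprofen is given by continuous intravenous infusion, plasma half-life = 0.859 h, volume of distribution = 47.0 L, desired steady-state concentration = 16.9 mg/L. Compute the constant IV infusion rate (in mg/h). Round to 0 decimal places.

641 mg/h

k = ln2 / t½ = 0.693147 / 0.859 = 0.8069 h⁻¹
CL = k × Vd = 0.8069 × 47.0 = 37.92 L/h
At steady state, infusion rate R₀ = Css × CL = 16.9 × 37.92 = 640.8 mg/h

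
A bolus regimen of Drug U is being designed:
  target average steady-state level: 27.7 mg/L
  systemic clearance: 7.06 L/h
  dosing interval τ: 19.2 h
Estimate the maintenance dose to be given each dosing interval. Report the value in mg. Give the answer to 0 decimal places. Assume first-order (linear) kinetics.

3755 mg

At steady state, Dose/τ = Css × CL.
Dose = Css × CL × τ = 27.7 × 7.060 × 19.2 = 3755 mg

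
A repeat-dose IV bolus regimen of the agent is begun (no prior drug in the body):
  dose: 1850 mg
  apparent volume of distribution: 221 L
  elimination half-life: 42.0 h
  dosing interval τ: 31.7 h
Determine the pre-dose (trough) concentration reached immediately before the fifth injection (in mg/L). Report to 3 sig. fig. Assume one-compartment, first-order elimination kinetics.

10.7 mg/L

C₀ per dose = Dose / Vd = 1850 / 221 = 8.371 mg/L
k = ln2 / t½ = 0.693147 / 42.0 = 0.01650 h⁻¹
Fraction remaining after one interval: r = e^(−kτ) = e^(−0.01650 × 31.7) = 0.5927
Before dose 5, 4 doses have been given (aged 1τ, 2τ, 3τ, 4τ).
C_trough = C₀ × (r + r² + … + r^4) = C₀ × r(1−r^4)/(1−r)
        = 8.371 × 0.5927 × (1 − 0.1234) / (1 − 0.5927) = 10.68 mg/L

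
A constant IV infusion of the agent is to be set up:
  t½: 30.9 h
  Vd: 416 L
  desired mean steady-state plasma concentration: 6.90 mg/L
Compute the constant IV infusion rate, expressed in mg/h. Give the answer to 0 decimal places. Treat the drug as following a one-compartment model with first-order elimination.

64 mg/h

k = ln2 / t½ = 0.693147 / 30.9 = 0.02243 h⁻¹
CL = k × Vd = 0.02243 × 416 = 9.331 L/h
At steady state, infusion rate R₀ = Css × CL = 6.90 × 9.331 = 64.38 mg/h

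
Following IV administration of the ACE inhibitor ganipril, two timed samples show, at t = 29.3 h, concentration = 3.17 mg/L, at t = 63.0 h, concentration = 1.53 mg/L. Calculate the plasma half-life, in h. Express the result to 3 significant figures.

32.1 h

k = ln(C₁/C₂) / (t₂ − t₁) = ln(3.17/1.53) / (63.0 − 29.3)
  = 0.7285 / 33.70 = 0.02162 h⁻¹
t½ = ln2 / k = 0.693147 / 0.02162 = 32.06 h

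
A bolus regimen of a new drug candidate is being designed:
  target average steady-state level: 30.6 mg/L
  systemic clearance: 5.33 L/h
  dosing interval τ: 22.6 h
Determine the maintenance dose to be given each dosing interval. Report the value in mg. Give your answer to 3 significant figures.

At steady state, Dose/τ = Css × CL.
Dose = Css × CL × τ = 30.6 × 5.330 × 22.6 = 3686 mg

3690 mg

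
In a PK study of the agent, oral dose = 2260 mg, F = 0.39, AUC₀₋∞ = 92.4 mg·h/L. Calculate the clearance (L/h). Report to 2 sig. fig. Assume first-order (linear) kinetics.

9.5 L/h

CL = F·Dose / AUC = 0.39 × 2260 / 92.4 = 9.539 L/h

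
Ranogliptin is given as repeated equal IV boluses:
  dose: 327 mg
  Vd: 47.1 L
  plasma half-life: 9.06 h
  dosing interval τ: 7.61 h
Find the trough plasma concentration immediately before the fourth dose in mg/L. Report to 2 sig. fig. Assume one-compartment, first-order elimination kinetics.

C₀ per dose = Dose / Vd = 327 / 47.1 = 6.943 mg/L
k = ln2 / t½ = 0.693147 / 9.06 = 0.07651 h⁻¹
Fraction remaining after one interval: r = e^(−kτ) = e^(−0.07651 × 7.61) = 0.5586
Before dose 4, 3 doses have been given (aged 1τ, 2τ, 3τ).
C_trough = C₀ × (r + r² + … + r^3) = C₀ × r(1−r^3)/(1−r)
        = 6.943 × 0.5586 × (1 − 0.1743) / (1 − 0.5586) = 7.255 mg/L

7.3 mg/L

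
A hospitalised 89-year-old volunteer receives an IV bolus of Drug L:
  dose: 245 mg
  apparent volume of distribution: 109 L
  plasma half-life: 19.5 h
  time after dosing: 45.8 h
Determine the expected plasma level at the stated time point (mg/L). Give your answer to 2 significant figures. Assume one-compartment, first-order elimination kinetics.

C₀ = Dose / Vd = 245.0 / 109 = 2.248 mg/L
k = ln2 / t½ = 0.693147 / 19.5 = 0.03555 h⁻¹
C = C₀ · e^(−k·t) = 2.248 × e^(−0.03555 × 45.8)
  = 2.248 × 0.1963 = 0.4413 mg/L

0.44 mg/L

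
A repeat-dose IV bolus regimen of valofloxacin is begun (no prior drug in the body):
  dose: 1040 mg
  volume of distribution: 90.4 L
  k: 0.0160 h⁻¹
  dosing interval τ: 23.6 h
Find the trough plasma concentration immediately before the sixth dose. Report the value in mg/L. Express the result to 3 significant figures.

21.3 mg/L

C₀ per dose = Dose / Vd = 1040 / 90.4 = 11.50 mg/L
Fraction remaining after one interval: r = e^(−kτ) = e^(−0.01600 × 23.6) = 0.6855
Before dose 6, 5 doses have been given (aged 1τ, 2τ, 3τ, 4τ, 5τ).
C_trough = C₀ × (r + r² + … + r^5) = C₀ × r(1−r^5)/(1−r)
        = 11.50 × 0.6855 × (1 − 0.1514) / (1 − 0.6855) = 21.27 mg/L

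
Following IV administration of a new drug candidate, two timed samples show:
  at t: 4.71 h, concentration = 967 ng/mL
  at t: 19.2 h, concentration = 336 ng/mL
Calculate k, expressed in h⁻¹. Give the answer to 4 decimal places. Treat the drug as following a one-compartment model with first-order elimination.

0.0730 h⁻¹

k = ln(C₁/C₂) / (t₂ − t₁) = ln(967/336) / (19.2 − 4.71)
  = 1.057 / 14.49 = 0.07295 h⁻¹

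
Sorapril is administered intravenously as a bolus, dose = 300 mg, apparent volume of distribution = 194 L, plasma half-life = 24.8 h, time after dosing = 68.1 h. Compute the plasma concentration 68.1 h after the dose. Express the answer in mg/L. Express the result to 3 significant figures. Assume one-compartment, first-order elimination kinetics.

C₀ = Dose / Vd = 300.0 / 194 = 1.546 mg/L
k = ln2 / t½ = 0.693147 / 24.8 = 0.02795 h⁻¹
C = C₀ · e^(−k·t) = 1.546 × e^(−0.02795 × 68.1)
  = 1.546 × 0.1491 = 0.2305 mg/L

0.231 mg/L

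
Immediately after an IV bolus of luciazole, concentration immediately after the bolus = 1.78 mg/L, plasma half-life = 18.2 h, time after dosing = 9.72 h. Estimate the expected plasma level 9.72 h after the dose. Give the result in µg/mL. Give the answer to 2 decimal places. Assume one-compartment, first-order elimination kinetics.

k = ln2 / t½ = 0.693147 / 18.2 = 0.03809 h⁻¹
C = C₀ · e^(−k·t) = 1.780 × e^(−0.03809 × 9.72)
  = 1.780 × 0.6906 = 1.229 mg/L
(1.229 mg/L = 1.229 µg/mL)

1.23 µg/mL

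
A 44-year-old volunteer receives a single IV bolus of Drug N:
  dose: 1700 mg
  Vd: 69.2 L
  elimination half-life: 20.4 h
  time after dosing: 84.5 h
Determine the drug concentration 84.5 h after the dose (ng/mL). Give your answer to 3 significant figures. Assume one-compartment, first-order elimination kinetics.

C₀ = Dose / Vd = 1700 / 69.2 = 24.57 mg/L
k = ln2 / t½ = 0.693147 / 20.4 = 0.03398 h⁻¹
C = C₀ · e^(−k·t) = 24.57 × e^(−0.03398 × 84.5)
  = 24.57 × 0.05662 = 1.391 mg/L
Convert: 1.391 mg/L × 1000 = 1391 ng/mL

1390 ng/mL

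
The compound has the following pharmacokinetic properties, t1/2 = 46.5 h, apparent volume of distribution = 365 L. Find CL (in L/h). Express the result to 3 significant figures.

5.44 L/h

k = ln2 / t½ = 0.693147 / 46.5 = 0.01491 h⁻¹
CL = k × Vd = 0.01491 × 365 = 5.442 L/h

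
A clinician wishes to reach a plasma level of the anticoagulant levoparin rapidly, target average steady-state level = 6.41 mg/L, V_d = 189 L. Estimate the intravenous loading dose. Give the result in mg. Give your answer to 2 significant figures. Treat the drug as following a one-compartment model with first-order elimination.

1200 mg

LD = Css × Vd = 6.41 × 189 = 1211 mg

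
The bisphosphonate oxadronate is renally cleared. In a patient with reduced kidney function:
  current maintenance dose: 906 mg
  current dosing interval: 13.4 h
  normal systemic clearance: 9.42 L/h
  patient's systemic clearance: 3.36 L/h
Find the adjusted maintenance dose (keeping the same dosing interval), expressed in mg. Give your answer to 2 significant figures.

320 mg

To keep the same average steady-state level, dosing rate must scale with clearance.
CL ratio = 3.36 / 9.42 = 0.3567
New dose (same interval) = 906 × 0.3567 = 323.2 mg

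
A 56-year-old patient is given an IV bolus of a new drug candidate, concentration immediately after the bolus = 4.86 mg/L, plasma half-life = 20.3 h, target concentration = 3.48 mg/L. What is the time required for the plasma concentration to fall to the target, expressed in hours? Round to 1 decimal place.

9.8 h

k = ln2 / t½ = 0.693147 / 20.3 = 0.03415 h⁻¹
t = ln(C₀ / C) / k = ln(4.860 / 3.48) / 0.03415
  = ln(1.397) / 0.03415 = 0.3343 / 0.03415 = 9.789 h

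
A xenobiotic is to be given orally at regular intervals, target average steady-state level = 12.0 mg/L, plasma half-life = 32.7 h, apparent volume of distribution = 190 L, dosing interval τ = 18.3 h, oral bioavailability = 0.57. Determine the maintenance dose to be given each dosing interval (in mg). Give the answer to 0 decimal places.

k = ln2 / t½ = 0.693147 / 32.7 = 0.02120 h⁻¹
CL = k × Vd = 0.02120 × 190 = 4.028 L/h
At steady state, F × (Dose/τ) = Css × CL.
Dose = Css × CL × τ / F = 12.0 × 4.028 × 18.3 / 0.57 = 1552 mg

1552 mg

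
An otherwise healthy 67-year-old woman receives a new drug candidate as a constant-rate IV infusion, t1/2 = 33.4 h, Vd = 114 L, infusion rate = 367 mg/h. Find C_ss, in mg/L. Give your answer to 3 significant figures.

k = ln2 / t½ = 0.693147 / 33.4 = 0.02075 h⁻¹
CL = k × Vd = 0.02075 × 114 = 2.366 L/h
At steady state Css = R₀ / CL = 367 / 2.366 = 155.1 mg/L

155 mg/L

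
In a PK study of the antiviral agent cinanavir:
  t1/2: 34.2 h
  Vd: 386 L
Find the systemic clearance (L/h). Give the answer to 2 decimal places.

k = ln2 / t½ = 0.693147 / 34.2 = 0.02027 h⁻¹
CL = k × Vd = 0.02027 × 386 = 7.824 L/h

7.82 L/h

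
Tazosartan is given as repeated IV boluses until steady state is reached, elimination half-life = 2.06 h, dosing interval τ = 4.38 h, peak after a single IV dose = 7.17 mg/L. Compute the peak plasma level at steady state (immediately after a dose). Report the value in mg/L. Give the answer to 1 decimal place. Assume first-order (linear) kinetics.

k = ln2 / t½ = 0.693147 / 2.06 = 0.3365 h⁻¹
e^(−kτ) = e^(−0.3365 × 4.38) = 0.2290
Accumulation ratio R = 1 / (1 − e^(−kτ)) = 1 / (1 − 0.2290) = 1.297
Steady-state peak = C₀ × R = 7.17 × 1.297 = 9.299 mg/L

9.3 mg/L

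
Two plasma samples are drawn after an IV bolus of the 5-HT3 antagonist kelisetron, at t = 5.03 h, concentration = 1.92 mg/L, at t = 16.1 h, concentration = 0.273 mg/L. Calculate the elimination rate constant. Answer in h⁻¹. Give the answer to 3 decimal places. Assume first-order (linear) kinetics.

0.176 h⁻¹

k = ln(C₁/C₂) / (t₂ − t₁) = ln(1.92/0.273) / (16.1 − 5.03)
  = 1.951 / 11.07 = 0.1762 h⁻¹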